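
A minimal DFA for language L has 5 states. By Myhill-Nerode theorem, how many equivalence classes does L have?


Myhill-Nerode theorem:
Number of equivalence classes = number of states in minimal DFA
Minimal DFA states = 5
Therefore equivalence classes = 5

5


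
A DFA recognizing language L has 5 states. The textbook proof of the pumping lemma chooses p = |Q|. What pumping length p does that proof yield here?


Pumping lemma for regular languages (standard proof):
Take p = |Q|, the number of DFA states.
Any string of length >= |Q| passes through |Q|+1 states while reading its first |Q| symbols,
so by pigeonhole some state repeats, giving the loop that can be pumped.
Here |Q| = 5
Therefore the proof uses p = 5

5


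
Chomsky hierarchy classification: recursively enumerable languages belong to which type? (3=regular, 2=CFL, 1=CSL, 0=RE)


Chomsky hierarchy levels:
  Type 3: Regular (DFA/NFA/regex)
  Type 2: Context-free (PDA)
  Type 1: Context-sensitive
  Type 0: Recursively enumerable (TM)
'recursively enumerable' corresponds to Type 0

0


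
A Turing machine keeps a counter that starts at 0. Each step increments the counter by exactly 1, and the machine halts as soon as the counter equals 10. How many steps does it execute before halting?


Counter starts at 0. Counting sequence:
  Step 1: counter = 1
  Step 2: counter = 2
  Step 3: counter = 3
  Step 4: counter = 4
  Step 5: counter = 5
  Step 6: counter = 6
  ...
  Step 10: counter = 10
Counter reached 10 -> halt
Total steps = 10

10


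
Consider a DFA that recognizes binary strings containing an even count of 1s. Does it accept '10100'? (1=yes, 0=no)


DFA has 2 states: q_even (start, accept=yes) and q_odd
Processing string '10100' character by character:
  Position 0: read '1', 1-count=1 -> q_odd
  Position 1: read '0', 1-count=1 -> q_odd (no change)
  Position 2: read '1', 1-count=2 -> q_even
  Position 3: read '0', 1-count=2 -> q_even (no change)
  Position 4: read '0', 1-count=2 -> q_even (no change)
Final state: q_even, total 1s = 2 (even); the DFA requires an even count -> accept

1


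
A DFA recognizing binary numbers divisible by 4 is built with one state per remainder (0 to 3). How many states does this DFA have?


Divisibility by 4 is tracked via the remainder mod 4: 0, 1, ..., 3
The construction assigns one state to each remainder
Number of remainders = 4

4


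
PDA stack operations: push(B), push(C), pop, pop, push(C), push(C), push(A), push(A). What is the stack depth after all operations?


Tracing stack operations:
  push(B) -> stack = [B], depth=1
  push(C) -> stack = [B,C], depth=2
  pop -> removed C, stack = [B], depth=1
  pop -> removed B, stack = [], depth=0
  push(C) -> stack = [C], depth=1
  push(C) -> stack = [C,C], depth=2
  push(A) -> stack = [C,C,A], depth=3
  push(A) -> stack = [C,C,A,A], depth=4
Final depth = 4

4


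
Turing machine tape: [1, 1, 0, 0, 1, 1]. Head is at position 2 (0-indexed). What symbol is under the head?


Tape: [1, 1, 0, 0, 1, 1]
Positions: 0 1 2 3 4 5
Values:    1 1 0 0 1 1
Head at position 2
tape[2] = 0

0


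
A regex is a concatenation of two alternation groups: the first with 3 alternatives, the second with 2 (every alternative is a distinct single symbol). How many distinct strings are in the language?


First group: 3 alternatives
Second group: 2 alternatives
Concatenation: each choice from group 1 pairs with each from group 2
Total = 3 x 2 = 6

6


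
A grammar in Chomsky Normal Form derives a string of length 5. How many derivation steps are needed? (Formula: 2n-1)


Chomsky Normal Form derivation:
String length n = 5
Each step either:
  - Splits a nonterminal into two (n-1 such steps)
  - Converts a nonterminal to terminal (n such steps)
Total = (n-1) + n = 2n - 1
= 2(5) - 1
= 10 - 1
= 9

9


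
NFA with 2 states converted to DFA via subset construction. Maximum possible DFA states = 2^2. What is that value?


NFA has 2 states
Subset construction: each DFA state = subset of NFA states
Maximum subsets = 2^2
2^2 = 4

4


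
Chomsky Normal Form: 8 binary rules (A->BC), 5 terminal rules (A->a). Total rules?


CNF allows two rule forms:
  A -> BC (binary): 8 rules
  A -> a (terminal): 5 rules
Total = 8 + 5 = 13

13


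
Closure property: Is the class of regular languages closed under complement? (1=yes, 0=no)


Regular languages are closed under all standard operations:
- Union: Yes (product construction)
- Intersection: Yes (product construction)
- Complement: Yes (swap accept/reject)
- Concatenation: Yes (NFA construction)
Operation: complement -> Closed

1


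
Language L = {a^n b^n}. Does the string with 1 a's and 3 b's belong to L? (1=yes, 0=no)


Language requires equal numbers of a's and b's
PDA pushes for each 'a', pops for each 'b'
Number of a's = 1
Number of b's = 3
1 != 3 -> Reject

0


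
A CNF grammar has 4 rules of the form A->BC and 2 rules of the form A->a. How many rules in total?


CNF allows two rule forms:
  A -> BC (binary): 4 rules
  A -> a (terminal): 2 rules
Total = 4 + 2 = 6

6


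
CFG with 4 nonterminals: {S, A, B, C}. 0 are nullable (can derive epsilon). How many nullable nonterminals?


Nonterminals: {S, A, B, C}
A nonterminal is nullable if it can derive epsilon
Counting nullable nonterminals: 0
Total nullable = 0

0


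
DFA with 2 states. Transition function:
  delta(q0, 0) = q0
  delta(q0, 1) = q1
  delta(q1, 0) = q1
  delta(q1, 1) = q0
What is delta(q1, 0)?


Looking up transition function:
delta(q1, 0) in the table
Row: q1, Column: 0
Result: q1

q1


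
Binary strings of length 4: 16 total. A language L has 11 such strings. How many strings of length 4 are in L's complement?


Alphabet: {0,1}
String length: 4
Total strings of length 4 = 2^4 = 16
Strings in L = 11
Complement = total - |L|
= 16 - 11
= 5

5


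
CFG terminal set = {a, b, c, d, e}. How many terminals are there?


Terminal symbols: a, b, c, d, e
Counting each: a (#1), b (#2), c (#3), d (#4), e (#5)
Total = 5

5


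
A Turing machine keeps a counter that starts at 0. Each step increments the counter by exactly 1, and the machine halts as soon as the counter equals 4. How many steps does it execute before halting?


Counter starts at 0. Counting sequence:
  Step 1: counter = 1
  Step 2: counter = 2
  Step 3: counter = 3
  Step 4: counter = 4
Counter reached 4 -> halt
Total steps = 4

4


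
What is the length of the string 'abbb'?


String: 'abbb'
Counting characters:
  'a' appears 1 time(s)
  'b' appears 3 time(s)
Total length = 1 + 3 = 4

4


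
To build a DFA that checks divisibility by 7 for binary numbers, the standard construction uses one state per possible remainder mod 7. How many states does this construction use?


Divisibility by 7 is tracked via the remainder mod 7: 0, 1, ..., 6
The construction assigns one state to each remainder
Number of remainders = 7

7


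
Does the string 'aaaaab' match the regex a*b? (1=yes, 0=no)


Pattern: a*b
String: 'aaaaab'
Pattern requires: zero or more 'a's followed by exactly one 'b'
Found 5 leading 'a's
Remaining: 'b'
Remaining is exactly 'b' -> match
Result: 1

1


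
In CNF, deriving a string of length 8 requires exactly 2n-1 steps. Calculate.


Chomsky Normal Form derivation:
String length n = 8
Each step either:
  - Splits a nonterminal into two (n-1 such steps)
  - Converts a nonterminal to terminal (n such steps)
Total = (n-1) + n = 2n - 1
= 2(8) - 1
= 16 - 1
= 15

15


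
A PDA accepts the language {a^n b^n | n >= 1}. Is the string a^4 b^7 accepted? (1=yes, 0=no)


Language requires equal numbers of a's and b's
PDA pushes for each 'a', pops for each 'b'
Number of a's = 4
Number of b's = 7
4 != 7 -> Reject

0


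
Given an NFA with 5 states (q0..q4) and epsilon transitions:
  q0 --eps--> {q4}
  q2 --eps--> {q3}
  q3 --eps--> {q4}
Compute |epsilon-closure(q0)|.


Starting from q0
Initialize closure = {q0}
Follow epsilon from q0 -> add q4
Final closure: {q0, q4}
Size = 2

2


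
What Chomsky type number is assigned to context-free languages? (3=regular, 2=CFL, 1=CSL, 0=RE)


Chomsky hierarchy levels:
  Type 3: Regular (DFA/NFA/regex)
  Type 2: Context-free (PDA)
  Type 1: Context-sensitive
  Type 0: Recursively enumerable (TM)
'context-free' corresponds to Type 2

2


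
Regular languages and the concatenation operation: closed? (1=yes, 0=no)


Regular languages are closed under all standard operations:
- Union: Yes (product construction)
- Intersection: Yes (product construction)
- Complement: Yes (swap accept/reject)
- Concatenation: Yes (NFA construction)
Operation: concatenation -> Closed

1


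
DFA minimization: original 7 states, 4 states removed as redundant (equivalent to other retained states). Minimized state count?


Original DFA: 7 states
Redundant states removed: 4
Minimized states = original - removed
= 7 - 4
= 3

3


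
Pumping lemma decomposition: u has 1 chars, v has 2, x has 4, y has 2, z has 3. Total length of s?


|s| = |u| + |v| + |x| + |y| + |z|
= 1 + 2 + 4 + 2 + 3
= 3 + 4 + 5
= 7 + 5
= 12

12


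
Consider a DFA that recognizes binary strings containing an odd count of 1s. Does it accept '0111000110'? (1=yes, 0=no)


DFA has 2 states: q_even (start, accept=no) and q_odd
Processing string '0111000110' character by character:
  Position 0: read '0', 1-count=0 -> q_even (no change)
  Position 1: read '1', 1-count=1 -> q_odd
  Position 2: read '1', 1-count=2 -> q_even
  Position 3: read '1', 1-count=3 -> q_odd
  Position 4: read '0', 1-count=3 -> q_odd (no change)
  Position 5: read '0', 1-count=3 -> q_odd (no change)
  Position 6: read '0', 1-count=3 -> q_odd (no change)
  Position 7: read '1', 1-count=4 -> q_even
  Position 8: read '1', 1-count=5 -> q_odd
  Position 9: read '0', 1-count=5 -> q_odd (no change)
Final state: q_odd, total 1s = 5 (odd); the DFA requires an odd count -> accept

1


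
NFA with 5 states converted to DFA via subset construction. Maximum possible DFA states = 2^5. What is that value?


NFA has 5 states
Subset construction: each DFA state = subset of NFA states
Maximum subsets = 2^5
2^5 = 32

32


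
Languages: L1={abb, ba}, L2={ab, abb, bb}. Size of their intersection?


L1 = {abb, ba}
L2 = {ab, abb, bb}
Checking each string in L1 against L2:
  'abb': in L2? Yes
  'ba': in L2? No
Intersection = {abb}
|L1 ∩ L2| = 1

1


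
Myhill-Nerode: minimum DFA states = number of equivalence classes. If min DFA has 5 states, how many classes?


Myhill-Nerode theorem:
Number of equivalence classes = number of states in minimal DFA
Minimal DFA states = 5
Therefore equivalence classes = 5

5


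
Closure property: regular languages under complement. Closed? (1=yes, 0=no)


Regular languages are closed under:
- Union (DFA product construction)
- Intersection (DFA product construction)
- Complement (swap accept/reject states)
- Concatenation (NFA construction)
- Kleene star (NFA construction)
complement is in this list
Therefore: closed

1


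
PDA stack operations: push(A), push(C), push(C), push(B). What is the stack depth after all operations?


Tracing stack operations:
  push(A) -> stack = [A], depth=1
  push(C) -> stack = [A,C], depth=2
  push(C) -> stack = [A,C,C], depth=3
  push(B) -> stack = [A,C,C,B], depth=4
Final depth = 4

4


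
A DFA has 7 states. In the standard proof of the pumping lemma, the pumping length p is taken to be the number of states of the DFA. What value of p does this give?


Pumping lemma for regular languages (standard proof):
Take p = |Q|, the number of DFA states.
Any string of length >= |Q| passes through |Q|+1 states while reading its first |Q| symbols,
so by pigeonhole some state repeats, giving the loop that can be pumped.
Here |Q| = 7
Therefore the proof uses p = 7

7


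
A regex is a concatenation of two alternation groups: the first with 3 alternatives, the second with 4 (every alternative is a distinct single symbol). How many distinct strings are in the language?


First group: 3 alternatives
Second group: 4 alternatives
Concatenation: each choice from group 1 pairs with each from group 2
Total = 3 x 4 = 12

12


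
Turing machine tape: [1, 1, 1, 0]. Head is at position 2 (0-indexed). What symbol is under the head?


Tape: [1, 1, 1, 0]
Positions: 0 1 2 3
Values:    1 1 1 0
Head at position 2
tape[2] = 1

1


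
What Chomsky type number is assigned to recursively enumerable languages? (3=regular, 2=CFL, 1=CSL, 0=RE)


Chomsky hierarchy levels:
  Type 3: Regular (DFA/NFA/regex)
  Type 2: Context-free (PDA)
  Type 1: Context-sensitive
  Type 0: Recursively enumerable (TM)
'recursively enumerable' corresponds to Type 0

0


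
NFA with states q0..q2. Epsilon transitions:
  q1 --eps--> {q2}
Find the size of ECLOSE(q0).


Starting from q0
Initialize closure = {q0}
q0 has no outgoing epsilon transitions -> nothing to add
Final closure: {q0}
Size = 1

1


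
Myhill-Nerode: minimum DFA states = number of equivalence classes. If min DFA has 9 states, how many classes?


Myhill-Nerode theorem:
Number of equivalence classes = number of states in minimal DFA
Minimal DFA states = 9
Therefore equivalence classes = 9

9


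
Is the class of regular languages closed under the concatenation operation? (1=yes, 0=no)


Regular languages are closed under:
- Union (DFA product construction)
- Intersection (DFA product construction)
- Complement (swap accept/reject states)
- Concatenation (NFA construction)
- Kleene star (NFA construction)
concatenation is in this list
Therefore: closed

1


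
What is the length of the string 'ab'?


String: 'ab'
Counting characters:
  'a' appears 1 time(s)
  'b' appears 1 time(s)
Total length = 1 + 1 = 2

2


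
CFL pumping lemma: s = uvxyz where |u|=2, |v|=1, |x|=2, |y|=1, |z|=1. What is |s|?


|s| = |u| + |v| + |x| + |y| + |z|
= 2 + 1 + 2 + 1 + 1
= 3 + 2 + 2
= 5 + 2
= 7

7


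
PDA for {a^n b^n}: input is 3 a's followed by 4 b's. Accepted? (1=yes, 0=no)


Language requires equal numbers of a's and b's
PDA pushes for each 'a', pops for each 'b'
Number of a's = 3
Number of b's = 4
3 != 4 -> Reject

0


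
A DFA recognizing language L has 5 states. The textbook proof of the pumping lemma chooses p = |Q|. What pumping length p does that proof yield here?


Pumping lemma for regular languages (standard proof):
Take p = |Q|, the number of DFA states.
Any string of length >= |Q| passes through |Q|+1 states while reading its first |Q| symbols,
so by pigeonhole some state repeats, giving the loop that can be pumped.
Here |Q| = 5
Therefore the proof uses p = 5

5


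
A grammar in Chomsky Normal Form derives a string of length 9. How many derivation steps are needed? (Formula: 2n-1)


Chomsky Normal Form derivation:
String length n = 9
Each step either:
  - Splits a nonterminal into two (n-1 such steps)
  - Converts a nonterminal to terminal (n such steps)
Total = (n-1) + n = 2n - 1
= 2(9) - 1
= 18 - 1
= 17

17


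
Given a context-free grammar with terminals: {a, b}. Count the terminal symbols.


Terminal symbols: a, b
Counting each: a (#1), b (#2)
Total = 2

2


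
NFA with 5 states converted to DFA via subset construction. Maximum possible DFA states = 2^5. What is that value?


NFA has 5 states
Subset construction: each DFA state = subset of NFA states
Maximum subsets = 2^5
2^5 = 32

32


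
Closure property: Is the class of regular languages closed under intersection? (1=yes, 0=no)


Regular languages are closed under all standard operations:
- Union: Yes (product construction)
- Intersection: Yes (product construction)
- Complement: Yes (swap accept/reject)
- Concatenation: Yes (NFA construction)
Operation: intersection -> Closed

1


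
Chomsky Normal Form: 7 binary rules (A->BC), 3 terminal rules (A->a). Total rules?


CNF allows two rule forms:
  A -> BC (binary): 7 rules
  A -> a (terminal): 3 rules
Total = 7 + 3 = 10

10


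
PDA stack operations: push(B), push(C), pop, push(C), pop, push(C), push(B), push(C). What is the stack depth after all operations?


Tracing stack operations:
  push(B) -> stack = [B], depth=1
  push(C) -> stack = [B,C], depth=2
  pop -> removed C, stack = [B], depth=1
  push(C) -> stack = [B,C], depth=2
  pop -> removed C, stack = [B], depth=1
  push(C) -> stack = [B,C], depth=2
  push(B) -> stack = [B,C,B], depth=3
  push(C) -> stack = [B,C,B,C], depth=4
Final depth = 4

4


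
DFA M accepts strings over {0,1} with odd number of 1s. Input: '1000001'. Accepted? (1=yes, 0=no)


DFA has 2 states: q_even (start, accept=no) and q_odd
Processing string '1000001' character by character:
  Position 0: read '1', 1-count=1 -> q_odd
  Position 1: read '0', 1-count=1 -> q_odd (no change)
  Position 2: read '0', 1-count=1 -> q_odd (no change)
  Position 3: read '0', 1-count=1 -> q_odd (no change)
  Position 4: read '0', 1-count=1 -> q_odd (no change)
  Position 5: read '0', 1-count=1 -> q_odd (no change)
  Position 6: read '1', 1-count=2 -> q_even
Final state: q_even, total 1s = 2 (even); the DFA requires an odd count -> reject

0


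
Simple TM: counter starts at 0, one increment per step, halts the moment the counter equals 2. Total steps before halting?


Counter starts at 0. Counting sequence:
  Step 1: counter = 1
  Step 2: counter = 2
Counter reached 2 -> halt
Total steps = 2

2


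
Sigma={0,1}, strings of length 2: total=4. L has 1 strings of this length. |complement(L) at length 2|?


Alphabet: {0,1}
String length: 2
Total strings of length 2 = 2^2 = 4
Strings in L = 1
Complement = total - |L|
= 4 - 1
= 3

3


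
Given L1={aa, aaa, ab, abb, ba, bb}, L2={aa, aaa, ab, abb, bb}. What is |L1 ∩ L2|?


L1 = {aa, aaa, ab, abb, ba, bb}
L2 = {aa, aaa, ab, abb, bb}
Checking each string in L1 against L2:
  'aa': in L2? Yes
  'aaa': in L2? Yes
  'ab': in L2? Yes
  'abb': in L2? Yes
  'ba': in L2? No
  'bb': in L2? Yes
Intersection = {aa, aaa, ab, abb, bb}
|L1 ∩ L2| = 5

5


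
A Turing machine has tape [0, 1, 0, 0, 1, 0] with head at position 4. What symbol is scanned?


Tape: [0, 1, 0, 0, 1, 0]
Positions: 0 1 2 3 4 5
Values:    0 1 0 0 1 0
Head at position 4
tape[4] = 1

1


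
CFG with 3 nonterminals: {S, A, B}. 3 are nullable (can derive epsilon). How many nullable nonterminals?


Nonterminals: {S, A, B}
A nonterminal is nullable if it can derive epsilon
Counting nullable nonterminals: 3
Total nullable = 3

3


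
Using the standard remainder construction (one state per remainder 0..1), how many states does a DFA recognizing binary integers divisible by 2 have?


Divisibility by 2 is tracked via the remainder mod 2: 0, 1, ..., 1
The construction assigns one state to each remainder
Number of remainders = 2

2


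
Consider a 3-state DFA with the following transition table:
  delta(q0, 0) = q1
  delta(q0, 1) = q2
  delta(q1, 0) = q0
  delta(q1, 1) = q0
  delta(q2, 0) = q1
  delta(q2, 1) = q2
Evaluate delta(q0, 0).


Looking up transition function:
delta(q0, 0) in the table
Row: q0, Column: 0
Result: q1

q1


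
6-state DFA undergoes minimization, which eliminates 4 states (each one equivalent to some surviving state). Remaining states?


Original DFA: 6 states
Redundant states removed: 4
Minimized states = original - removed
= 6 - 4
= 2

2


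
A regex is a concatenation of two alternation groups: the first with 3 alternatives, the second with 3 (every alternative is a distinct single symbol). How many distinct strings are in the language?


First group: 3 alternatives
Second group: 3 alternatives
Concatenation: each choice from group 1 pairs with each from group 2
Total = 3 x 3 = 9

9


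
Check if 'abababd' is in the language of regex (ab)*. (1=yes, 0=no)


Pattern: (ab)*
String: 'abababd'
Pattern requires: zero or more repetitions of 'ab'
Length 7 is odd -> cannot be (ab)* -> no match
Result: 0

0


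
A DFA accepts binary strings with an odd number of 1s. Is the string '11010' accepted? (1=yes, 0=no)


DFA has 2 states: q_even (start, accept=no) and q_odd
Processing string '11010' character by character:
  Position 0: read '1', 1-count=1 -> q_odd
  Position 1: read '1', 1-count=2 -> q_even
  Position 2: read '0', 1-count=2 -> q_even (no change)
  Position 3: read '1', 1-count=3 -> q_odd
  Position 4: read '0', 1-count=3 -> q_odd (no change)
Final state: q_odd, total 1s = 3 (odd); the DFA requires an odd count -> accept

1


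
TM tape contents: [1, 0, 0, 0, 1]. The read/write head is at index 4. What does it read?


Tape: [1, 0, 0, 0, 1]
Positions: 0 1 2 3 4
Values:    1 0 0 0 1
Head at position 4
tape[4] = 1

1


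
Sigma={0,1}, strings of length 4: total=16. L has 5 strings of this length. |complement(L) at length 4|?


Alphabet: {0,1}
String length: 4
Total strings of length 4 = 2^4 = 16
Strings in L = 5
Complement = total - |L|
= 16 - 5
= 11

11


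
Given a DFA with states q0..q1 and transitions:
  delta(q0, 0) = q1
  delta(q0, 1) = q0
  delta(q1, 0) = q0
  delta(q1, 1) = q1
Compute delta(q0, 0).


Looking up transition function:
delta(q0, 0) in the table
Row: q0, Column: 0
Result: q1

q1


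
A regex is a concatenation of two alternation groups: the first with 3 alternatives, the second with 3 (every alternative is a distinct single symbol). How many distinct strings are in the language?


First group: 3 alternatives
Second group: 3 alternatives
Concatenation: each choice from group 1 pairs with each from group 2
Total = 3 x 3 = 9

9


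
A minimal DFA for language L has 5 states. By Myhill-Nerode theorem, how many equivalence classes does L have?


Myhill-Nerode theorem:
Number of equivalence classes = number of states in minimal DFA
Minimal DFA states = 5
Therefore equivalence classes = 5

5


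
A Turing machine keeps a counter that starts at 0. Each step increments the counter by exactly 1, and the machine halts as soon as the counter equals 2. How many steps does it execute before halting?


Counter starts at 0. Counting sequence:
  Step 1: counter = 1
  Step 2: counter = 2
Counter reached 2 -> halt
Total steps = 2

2


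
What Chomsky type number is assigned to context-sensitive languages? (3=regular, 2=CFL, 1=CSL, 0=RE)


Chomsky hierarchy levels:
  Type 3: Regular (DFA/NFA/regex)
  Type 2: Context-free (PDA)
  Type 1: Context-sensitive
  Type 0: Recursively enumerable (TM)
'context-sensitive' corresponds to Type 1

1


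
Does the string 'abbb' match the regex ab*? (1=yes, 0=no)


Pattern: ab*
String: 'abbb'
Pattern requires: exactly one 'a' followed by zero or more 'b's
First char is 'a' -> OK
Rest 'bbb': all b's? Yes
Result: 1

1


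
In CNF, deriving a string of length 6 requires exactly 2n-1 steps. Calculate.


Chomsky Normal Form derivation:
String length n = 6
Each step either:
  - Splits a nonterminal into two (n-1 such steps)
  - Converts a nonterminal to terminal (n such steps)
Total = (n-1) + n = 2n - 1
= 2(6) - 1
= 12 - 1
= 11

11


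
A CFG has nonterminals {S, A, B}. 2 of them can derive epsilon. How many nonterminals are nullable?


Nonterminals: {S, A, B}
A nonterminal is nullable if it can derive epsilon
Counting nullable nonterminals: 2
Total nullable = 2

2


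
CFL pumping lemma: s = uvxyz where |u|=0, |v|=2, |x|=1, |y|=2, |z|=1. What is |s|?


|s| = |u| + |v| + |x| + |y| + |z|
= 0 + 2 + 1 + 2 + 1
= 2 + 1 + 3
= 3 + 3
= 6

6


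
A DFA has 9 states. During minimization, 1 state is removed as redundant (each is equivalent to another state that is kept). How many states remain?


Original DFA: 9 states
Redundant states removed: 1
Minimized states = original - removed
= 9 - 1
= 8

8


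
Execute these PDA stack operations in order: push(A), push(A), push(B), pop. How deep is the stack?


Tracing stack operations:
  push(A) -> stack = [A], depth=1
  push(A) -> stack = [A,A], depth=2
  push(B) -> stack = [A,A,B], depth=3
  pop -> removed B, stack = [A,A], depth=2
Final depth = 2

2


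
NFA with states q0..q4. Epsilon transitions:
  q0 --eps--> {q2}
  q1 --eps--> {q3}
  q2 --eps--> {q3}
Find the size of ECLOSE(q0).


Starting from q0
Initialize closure = {q0}
Follow epsilon from q0 -> add q2
Follow epsilon from q2 -> add q3
Final closure: {q0, q2, q3}
Size = 3

3


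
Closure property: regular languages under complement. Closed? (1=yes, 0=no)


Regular languages are closed under:
- Union (DFA product construction)
- Intersection (DFA product construction)
- Complement (swap accept/reject states)
- Concatenation (NFA construction)
- Kleene star (NFA construction)
complement is in this list
Therefore: closed

1


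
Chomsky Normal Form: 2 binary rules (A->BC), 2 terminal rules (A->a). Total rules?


CNF allows two rule forms:
  A -> BC (binary): 2 rules
  A -> a (terminal): 2 rules
Total = 2 + 2 = 4

4


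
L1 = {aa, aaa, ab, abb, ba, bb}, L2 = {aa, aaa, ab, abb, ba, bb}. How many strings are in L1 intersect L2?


L1 = {aa, aaa, ab, abb, ba, bb}
L2 = {aa, aaa, ab, abb, ba, bb}
Checking each string in L1 against L2:
  'aa': in L2? Yes
  'aaa': in L2? Yes
  'ab': in L2? Yes
  'abb': in L2? Yes
  'ba': in L2? Yes
  'bb': in L2? Yes
Intersection = {aa, aaa, ab, abb, ba, bb}
|L1 ∩ L2| = 6

6


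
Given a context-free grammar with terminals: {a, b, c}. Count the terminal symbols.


Terminal symbols: a, b, c
Counting each: a (#1), b (#2), c (#3)
Total = 3

3


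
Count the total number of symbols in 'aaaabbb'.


String: 'aaaabbb'
Counting characters:
  'a' appears 4 time(s)
  'b' appears 3 time(s)
Total length = 4 + 3 = 7

7


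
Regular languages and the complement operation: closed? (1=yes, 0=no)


Regular languages are closed under all standard operations:
- Union: Yes (product construction)
- Intersection: Yes (product construction)
- Complement: Yes (swap accept/reject)
- Concatenation: Yes (NFA construction)
Operation: complement -> Closed

1


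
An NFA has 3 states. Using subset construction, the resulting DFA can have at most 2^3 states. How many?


NFA has 3 states
Subset construction: each DFA state = subset of NFA states
Maximum subsets = 2^3
2^3 = 8

8


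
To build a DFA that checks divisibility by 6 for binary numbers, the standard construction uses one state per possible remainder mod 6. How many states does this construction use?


Divisibility by 6 is tracked via the remainder mod 6: 0, 1, ..., 5
The construction assigns one state to each remainder
Number of remainders = 6

6


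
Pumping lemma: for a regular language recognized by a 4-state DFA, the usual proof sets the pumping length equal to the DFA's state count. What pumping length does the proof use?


Pumping lemma for regular languages (standard proof):
Take p = |Q|, the number of DFA states.
Any string of length >= |Q| passes through |Q|+1 states while reading its first |Q| symbols,
so by pigeonhole some state repeats, giving the loop that can be pumped.
Here |Q| = 4
Therefore the proof uses p = 4

4


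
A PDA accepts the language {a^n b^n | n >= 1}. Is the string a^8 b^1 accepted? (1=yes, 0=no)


Language requires equal numbers of a's and b's
PDA pushes for each 'a', pops for each 'b'
Number of a's = 8
Number of b's = 1
8 != 1 -> Reject

0


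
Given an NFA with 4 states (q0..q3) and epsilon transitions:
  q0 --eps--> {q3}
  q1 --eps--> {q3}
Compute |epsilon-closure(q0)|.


Starting from q0
Initialize closure = {q0}
Follow epsilon from q0 -> add q3
Final closure: {q0, q3}
Size = 2

2


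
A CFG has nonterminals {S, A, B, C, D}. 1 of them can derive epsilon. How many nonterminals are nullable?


Nonterminals: {S, A, B, C, D}
A nonterminal is nullable if it can derive epsilon
Counting nullable nonterminals: 1
Total nullable = 1

1


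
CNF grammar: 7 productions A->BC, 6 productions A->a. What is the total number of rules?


CNF allows two rule forms:
  A -> BC (binary): 7 rules
  A -> a (terminal): 6 rules
Total = 7 + 6 = 13

13


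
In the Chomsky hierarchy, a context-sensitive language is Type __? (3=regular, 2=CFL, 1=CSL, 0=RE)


Chomsky hierarchy levels:
  Type 3: Regular (DFA/NFA/regex)
  Type 2: Context-free (PDA)
  Type 1: Context-sensitive
  Type 0: Recursively enumerable (TM)
'context-sensitive' corresponds to Type 1

1


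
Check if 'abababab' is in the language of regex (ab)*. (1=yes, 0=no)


Pattern: (ab)*
String: 'abababab'
Pattern requires: zero or more repetitions of 'ab'
Pairs: ['ab', 'ab', 'ab', 'ab']
All pairs are 'ab'? Yes
Result: 1

1


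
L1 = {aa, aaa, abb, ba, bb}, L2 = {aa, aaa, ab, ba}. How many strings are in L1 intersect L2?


L1 = {aa, aaa, abb, ba, bb}
L2 = {aa, aaa, ab, ba}
Checking each string in L1 against L2:
  'aa': in L2? Yes
  'aaa': in L2? Yes
  'abb': in L2? No
  'ba': in L2? Yes
  'bb': in L2? No
Intersection = {aa, aaa, ba}
|L1 ∩ L2| = 3

3


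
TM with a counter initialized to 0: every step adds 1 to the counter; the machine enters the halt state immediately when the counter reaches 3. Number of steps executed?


Counter starts at 0. Counting sequence:
  Step 1: counter = 1
  Step 2: counter = 2
  Step 3: counter = 3
Counter reached 3 -> halt
Total steps = 3

3


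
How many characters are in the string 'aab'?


String: 'aab'
Counting characters:
  'a' appears 2 time(s)
  'b' appears 1 time(s)
Total length = 2 + 1 = 3

3


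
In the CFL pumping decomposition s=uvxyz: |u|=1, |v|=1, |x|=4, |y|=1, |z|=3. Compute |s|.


|s| = |u| + |v| + |x| + |y| + |z|
= 1 + 1 + 4 + 1 + 3
= 2 + 4 + 4
= 6 + 4
= 10

10


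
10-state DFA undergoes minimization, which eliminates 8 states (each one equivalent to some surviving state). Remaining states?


Original DFA: 10 states
Redundant states removed: 8
Minimized states = original - removed
= 10 - 8
= 2

2


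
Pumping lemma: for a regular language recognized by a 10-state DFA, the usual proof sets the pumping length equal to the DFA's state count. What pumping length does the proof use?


Pumping lemma for regular languages (standard proof):
Take p = |Q|, the number of DFA states.
Any string of length >= |Q| passes through |Q|+1 states while reading its first |Q| symbols,
so by pigeonhole some state repeats, giving the loop that can be pumped.
Here |Q| = 10
Therefore the proof uses p = 10

10


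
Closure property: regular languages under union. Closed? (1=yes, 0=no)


Regular languages are closed under:
- Union (DFA product construction)
- Intersection (DFA product construction)
- Complement (swap accept/reject states)
- Concatenation (NFA construction)
- Kleene star (NFA construction)
union is in this list
Therefore: closed

1


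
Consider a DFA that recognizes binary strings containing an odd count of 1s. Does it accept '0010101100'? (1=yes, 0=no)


DFA has 2 states: q_even (start, accept=no) and q_odd
Processing string '0010101100' character by character:
  Position 0: read '0', 1-count=0 -> q_even (no change)
  Position 1: read '0', 1-count=0 -> q_even (no change)
  Position 2: read '1', 1-count=1 -> q_odd
  Position 3: read '0', 1-count=1 -> q_odd (no change)
  Position 4: read '1', 1-count=2 -> q_even
  Position 5: read '0', 1-count=2 -> q_even (no change)
  Position 6: read '1', 1-count=3 -> q_odd
  Position 7: read '1', 1-count=4 -> q_even
  Position 8: read '0', 1-count=4 -> q_even (no change)
  Position 9: read '0', 1-count=4 -> q_even (no change)
Final state: q_even, total 1s = 4 (even); the DFA requires an odd count -> reject

0


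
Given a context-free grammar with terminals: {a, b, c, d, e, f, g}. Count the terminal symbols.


Terminal symbols: a, b, c, d, e, f, g
Counting each: a (#1), b (#2), c (#3), d (#4), e (#5), f (#6), g (#7)
Total = 7

7


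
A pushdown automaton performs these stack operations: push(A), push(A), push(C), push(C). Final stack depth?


Tracing stack operations:
  push(A) -> stack = [A], depth=1
  push(A) -> stack = [A,A], depth=2
  push(C) -> stack = [A,A,C], depth=3
  push(C) -> stack = [A,A,C,C], depth=4
Final depth = 4

4


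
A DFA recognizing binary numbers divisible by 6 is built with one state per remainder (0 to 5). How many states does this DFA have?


Divisibility by 6 is tracked via the remainder mod 6: 0, 1, ..., 5
The construction assigns one state to each remainder
Number of remainders = 6

6


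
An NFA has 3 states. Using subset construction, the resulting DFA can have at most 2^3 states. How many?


NFA has 3 states
Subset construction: each DFA state = subset of NFA states
Maximum subsets = 2^3
2^3 = 8

8


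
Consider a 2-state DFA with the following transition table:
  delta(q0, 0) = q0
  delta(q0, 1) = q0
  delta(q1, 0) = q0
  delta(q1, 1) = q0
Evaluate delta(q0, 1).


Looking up transition function:
delta(q0, 1) in the table
Row: q0, Column: 1
Result: q0

q0


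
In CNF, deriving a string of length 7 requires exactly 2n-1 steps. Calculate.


Chomsky Normal Form derivation:
String length n = 7
Each step either:
  - Splits a nonterminal into two (n-1 such steps)
  - Converts a nonterminal to terminal (n such steps)
Total = (n-1) + n = 2n - 1
= 2(7) - 1
= 14 - 1
= 13

13


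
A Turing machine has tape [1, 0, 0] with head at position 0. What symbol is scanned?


Tape: [1, 0, 0]
Positions: 0 1 2
Values:    1 0 0
Head at position 0
tape[0] = 1

1


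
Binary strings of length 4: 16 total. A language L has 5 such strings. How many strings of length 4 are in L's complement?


Alphabet: {0,1}
String length: 4
Total strings of length 4 = 2^4 = 16
Strings in L = 5
Complement = total - |L|
= 16 - 5
= 11

11


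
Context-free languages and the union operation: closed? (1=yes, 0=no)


CFL closure properties:
  Closed under: union, concatenation, Kleene star
  NOT closed under: intersection, complement
Operation 'union' is in closed list -> Yes (closed)

1


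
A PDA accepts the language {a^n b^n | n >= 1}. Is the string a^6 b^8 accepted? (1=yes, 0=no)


Language requires equal numbers of a's and b's
PDA pushes for each 'a', pops for each 'b'
Number of a's = 6
Number of b's = 8
6 != 8 -> Reject

0


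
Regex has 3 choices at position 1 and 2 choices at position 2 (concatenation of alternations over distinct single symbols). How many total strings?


First group: 3 alternatives
Second group: 2 alternatives
Concatenation: each choice from group 1 pairs with each from group 2
Total = 3 x 2 = 6

6


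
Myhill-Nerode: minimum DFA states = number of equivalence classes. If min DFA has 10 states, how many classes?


Myhill-Nerode theorem:
Number of equivalence classes = number of states in minimal DFA
Minimal DFA states = 10
Therefore equivalence classes = 10

10


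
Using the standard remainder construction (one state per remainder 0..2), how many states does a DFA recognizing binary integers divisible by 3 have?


Divisibility by 3 is tracked via the remainder mod 3: 0, 1, ..., 2
The construction assigns one state to each remainder
Number of remainders = 3

3


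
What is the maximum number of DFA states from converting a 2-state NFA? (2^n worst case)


NFA has 2 states
Subset construction: each DFA state = subset of NFA states
Maximum subsets = 2^2
2^2 = 4

4


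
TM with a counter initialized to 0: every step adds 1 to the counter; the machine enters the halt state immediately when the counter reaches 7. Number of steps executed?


Counter starts at 0. Counting sequence:
  Step 1: counter = 1
  Step 2: counter = 2
  Step 3: counter = 3
  Step 4: counter = 4
  Step 5: counter = 5
  Step 6: counter = 6
  Step 7: counter = 7
Counter reached 7 -> halt
Total steps = 7

7


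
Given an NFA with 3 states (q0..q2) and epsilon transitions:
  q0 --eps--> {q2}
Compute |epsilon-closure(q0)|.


Starting from q0
Initialize closure = {q0}
Follow epsilon from q0 -> add q2
Final closure: {q0, q2}
Size = 2

2


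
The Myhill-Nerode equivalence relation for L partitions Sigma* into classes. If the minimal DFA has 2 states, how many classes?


Myhill-Nerode theorem:
Number of equivalence classes = number of states in minimal DFA
Minimal DFA states = 2
Therefore equivalence classes = 2

2


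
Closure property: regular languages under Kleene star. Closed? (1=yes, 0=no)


Regular languages are closed under:
- Union (DFA product construction)
- Intersection (DFA product construction)
- Complement (swap accept/reject states)
- Concatenation (NFA construction)
- Kleene star (NFA construction)
Kleene star is in this list
Therefore: closed

1


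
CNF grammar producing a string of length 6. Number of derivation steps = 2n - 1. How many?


Chomsky Normal Form derivation:
String length n = 6
Each step either:
  - Splits a nonterminal into two (n-1 such steps)
  - Converts a nonterminal to terminal (n such steps)
Total = (n-1) + n = 2n - 1
= 2(6) - 1
= 12 - 1
= 11

11


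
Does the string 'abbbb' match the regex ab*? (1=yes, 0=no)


Pattern: ab*
String: 'abbbb'
Pattern requires: exactly one 'a' followed by zero or more 'b's
First char is 'a' -> OK
Rest 'bbbb': all b's? Yes
Result: 1

1


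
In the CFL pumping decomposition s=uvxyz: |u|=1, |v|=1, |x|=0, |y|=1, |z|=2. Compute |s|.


|s| = |u| + |v| + |x| + |y| + |z|
= 1 + 1 + 0 + 1 + 2
= 2 + 0 + 3
= 2 + 3
= 5

5


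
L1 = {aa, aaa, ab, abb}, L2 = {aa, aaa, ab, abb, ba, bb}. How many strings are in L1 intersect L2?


L1 = {aa, aaa, ab, abb}
L2 = {aa, aaa, ab, abb, ba, bb}
Checking each string in L1 against L2:
  'aa': in L2? Yes
  'aaa': in L2? Yes
  'ab': in L2? Yes
  'abb': in L2? Yes
Intersection = {aa, aaa, ab, abb}
|L1 ∩ L2| = 4

4


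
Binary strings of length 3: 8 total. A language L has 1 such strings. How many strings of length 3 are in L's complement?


Alphabet: {0,1}
String length: 3
Total strings of length 3 = 2^3 = 8
Strings in L = 1
Complement = total - |L|
= 8 - 1
= 7

7


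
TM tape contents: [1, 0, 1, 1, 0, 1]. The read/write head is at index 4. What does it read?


Tape: [1, 0, 1, 1, 0, 1]
Positions: 0 1 2 3 4 5
Values:    1 0 1 1 0 1
Head at position 4
tape[4] = 0

0


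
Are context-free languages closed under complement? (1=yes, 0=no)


CFL closure properties:
  Closed under: union, concatenation, Kleene star
  NOT closed under: intersection, complement
Operation 'complement' is in not-closed list -> No (not closed)

0


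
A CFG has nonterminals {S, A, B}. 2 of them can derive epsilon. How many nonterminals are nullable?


Nonterminals: {S, A, B}
A nonterminal is nullable if it can derive epsilon
Counting nullable nonterminals: 2
Total nullable = 2

2


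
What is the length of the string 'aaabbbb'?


String: 'aaabbbb'
Counting characters:
  'a' appears 3 time(s)
  'b' appears 4 time(s)
Total length = 3 + 4 = 7

7


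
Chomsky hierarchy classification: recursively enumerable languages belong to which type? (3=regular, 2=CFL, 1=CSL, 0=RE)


Chomsky hierarchy levels:
  Type 3: Regular (DFA/NFA/regex)
  Type 2: Context-free (PDA)
  Type 1: Context-sensitive
  Type 0: Recursively enumerable (TM)
'recursively enumerable' corresponds to Type 0

0


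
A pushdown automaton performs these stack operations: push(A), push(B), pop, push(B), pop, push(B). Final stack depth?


Tracing stack operations:
  push(A) -> stack = [A], depth=1
  push(B) -> stack = [A,B], depth=2
  pop -> removed B, stack = [A], depth=1
  push(B) -> stack = [A,B], depth=2
  pop -> removed B, stack = [A], depth=1
  push(B) -> stack = [A,B], depth=2
Final depth = 2

2


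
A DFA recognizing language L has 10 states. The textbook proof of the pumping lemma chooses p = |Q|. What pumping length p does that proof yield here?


Pumping lemma for regular languages (standard proof):
Take p = |Q|, the number of DFA states.
Any string of length >= |Q| passes through |Q|+1 states while reading its first |Q| symbols,
so by pigeonhole some state repeats, giving the loop that can be pumped.
Here |Q| = 10
Therefore the proof uses p = 10

10


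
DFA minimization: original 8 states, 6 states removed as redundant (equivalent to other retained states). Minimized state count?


Original DFA: 8 states
Redundant states removed: 6
Minimized states = original - removed
= 8 - 6
= 2

2
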